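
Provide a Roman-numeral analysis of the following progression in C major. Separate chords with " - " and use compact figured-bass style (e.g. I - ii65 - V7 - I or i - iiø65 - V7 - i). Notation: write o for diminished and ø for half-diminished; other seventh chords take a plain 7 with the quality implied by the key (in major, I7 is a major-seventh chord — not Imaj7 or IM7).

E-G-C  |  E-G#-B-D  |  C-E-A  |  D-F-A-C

I6 - V7/vi - vi6 - ii7

E-G-C: major triad on C = scale degree 1 → I6.
E-G#-B-D: chromatic; E is V of vi, so V7/vi.
C-E-A: root A is the submediant; minor triad there is vi6.
D-F-A-C has root D, degree 2 in C major, so ii7.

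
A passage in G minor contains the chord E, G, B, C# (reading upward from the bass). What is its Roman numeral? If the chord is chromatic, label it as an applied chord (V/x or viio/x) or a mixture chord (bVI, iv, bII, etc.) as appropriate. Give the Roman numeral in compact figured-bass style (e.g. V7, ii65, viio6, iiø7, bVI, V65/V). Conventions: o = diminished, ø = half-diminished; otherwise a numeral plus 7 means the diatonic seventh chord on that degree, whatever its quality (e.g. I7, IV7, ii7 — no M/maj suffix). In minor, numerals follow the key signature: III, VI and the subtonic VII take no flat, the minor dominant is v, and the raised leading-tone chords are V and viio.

The pitches C#-E-G-B form a half-diminished seventh chord rooted on C#.
C# sits a half step below D (V in G minor); a diminished chord there is the applied leading-tone chord of V.
With E in the bass the chord is in first inversion, so the figured bass is 65.

viiø65/V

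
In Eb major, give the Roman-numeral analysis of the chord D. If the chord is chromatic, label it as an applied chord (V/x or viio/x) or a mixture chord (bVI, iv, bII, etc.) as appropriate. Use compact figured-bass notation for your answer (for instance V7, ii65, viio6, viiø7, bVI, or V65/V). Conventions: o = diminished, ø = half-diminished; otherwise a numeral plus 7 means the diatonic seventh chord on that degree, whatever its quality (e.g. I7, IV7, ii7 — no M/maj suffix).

V/iii

Stacked in thirds the chord is D-F#-A: a major triad on D.
D is not a diatonic chord root with this quality in Eb major, but it lies a perfect fifth above G (iii), so the chord functions as an applied dominant of iii.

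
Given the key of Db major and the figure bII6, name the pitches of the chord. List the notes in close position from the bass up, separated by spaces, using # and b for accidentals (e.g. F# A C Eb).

Gb Bbb Ebb

bII6 is the Neapolitan sixth — a major triad on the lowered second degree, here in its customary first inversion. In Db major that root is Ebb.
So the chord is Ebb-Gb-Bbb.
The figured bass 6 indicates first inversion, placing the third (Gb) in the bass: Gb-Bbb-Ebb.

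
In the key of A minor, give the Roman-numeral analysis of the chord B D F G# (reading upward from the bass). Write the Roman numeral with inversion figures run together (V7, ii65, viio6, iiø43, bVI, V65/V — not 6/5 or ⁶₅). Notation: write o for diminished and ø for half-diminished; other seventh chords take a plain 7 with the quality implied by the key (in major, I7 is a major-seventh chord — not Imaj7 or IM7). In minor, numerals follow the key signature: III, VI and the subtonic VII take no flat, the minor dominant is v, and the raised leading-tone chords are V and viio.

The pitches G#-B-D-F form a fully diminished seventh chord rooted on G#.
In A minor, G# is the leading tone; the diatonic fully diminished seventh chord there is viio7.
With B in the bass the chord is in first inversion, so the figured bass is 65.

viio65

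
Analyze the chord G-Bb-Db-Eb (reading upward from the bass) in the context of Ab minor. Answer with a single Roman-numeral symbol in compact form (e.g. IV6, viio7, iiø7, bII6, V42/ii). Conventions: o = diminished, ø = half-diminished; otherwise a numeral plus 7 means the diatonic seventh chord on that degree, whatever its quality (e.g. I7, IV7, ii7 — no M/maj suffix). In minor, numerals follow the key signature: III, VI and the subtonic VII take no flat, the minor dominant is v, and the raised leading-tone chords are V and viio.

V65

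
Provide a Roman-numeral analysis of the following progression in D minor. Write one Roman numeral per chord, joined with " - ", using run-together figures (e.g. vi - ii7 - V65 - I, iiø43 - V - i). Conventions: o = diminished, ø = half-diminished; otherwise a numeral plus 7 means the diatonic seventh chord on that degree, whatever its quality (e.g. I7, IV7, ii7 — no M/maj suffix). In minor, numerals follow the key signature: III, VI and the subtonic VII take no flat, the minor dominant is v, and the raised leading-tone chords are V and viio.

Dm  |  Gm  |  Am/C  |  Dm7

Dm: minor triad on D = scale degree 1 → i.
Gm: minor triad on G = scale degree 4 → iv.
Am/C: minor triad on A = scale degree 5 → v6.
Dm7 has root D, degree 1 in D minor, so i7.

i - iv - v6 - i7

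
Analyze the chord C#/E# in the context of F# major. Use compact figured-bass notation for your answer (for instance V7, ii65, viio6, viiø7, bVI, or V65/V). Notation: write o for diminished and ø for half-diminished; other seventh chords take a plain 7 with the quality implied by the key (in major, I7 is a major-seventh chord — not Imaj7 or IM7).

Stacked in thirds the chord is C#-E#-G#: a major triad on C#.
C# is scale degree 5 in F# major, and a major triad on that degree is written V.
With E# in the bass the chord is in first inversion, so the figured bass is 6.

V6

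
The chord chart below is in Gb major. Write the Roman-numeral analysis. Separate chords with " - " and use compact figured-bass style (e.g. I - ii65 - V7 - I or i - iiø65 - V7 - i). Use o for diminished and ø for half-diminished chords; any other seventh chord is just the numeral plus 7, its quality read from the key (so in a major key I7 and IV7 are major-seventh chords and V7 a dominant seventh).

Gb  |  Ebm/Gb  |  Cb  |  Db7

I - vi6 - IV - V7

Gb: root Gb is the tonic; major triad there is I.
Ebm/Gb: root Eb is the submediant; minor triad there is vi6.
Cb: root Cb is the subdominant; major triad there is IV.
Db7: root Db is the dominant; dominant seventh chord there is V7.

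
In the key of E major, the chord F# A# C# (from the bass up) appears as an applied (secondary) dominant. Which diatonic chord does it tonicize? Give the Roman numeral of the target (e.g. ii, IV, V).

V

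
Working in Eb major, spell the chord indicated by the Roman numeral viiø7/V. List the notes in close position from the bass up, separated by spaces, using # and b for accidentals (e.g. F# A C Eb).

A C Eb G

The slash marks an applied leading-tone chord: viio of V. In Eb major, V is Bb, so the leading tone to it is A, a half step below.
Building a half-diminished seventh chord on A gives A-C-Eb-G.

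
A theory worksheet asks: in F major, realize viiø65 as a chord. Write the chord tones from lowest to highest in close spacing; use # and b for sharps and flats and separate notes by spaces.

G Bb D E

The numeral's case and figure indicate a half-diminished seventh chord. In F major its root, the seventh degree, is E.
That chord is spelled E-G-Bb-D.
With the 65 figure the chord is in first inversion; from the bass G upward in close position it reads G-Bb-D-E.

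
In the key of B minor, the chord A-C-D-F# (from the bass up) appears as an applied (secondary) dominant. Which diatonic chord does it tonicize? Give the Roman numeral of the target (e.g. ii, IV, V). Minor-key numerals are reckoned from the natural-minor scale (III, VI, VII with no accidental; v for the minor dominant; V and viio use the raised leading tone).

The chord is a dominant seventh chord on D.
A dominant resolves down a perfect fifth: D → G. In B minor, G is scale degree 6, i.e. VI.

VI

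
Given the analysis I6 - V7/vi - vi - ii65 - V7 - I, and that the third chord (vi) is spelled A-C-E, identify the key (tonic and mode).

The anchor chord is a minor triad on A, labeled vi.
Counting down 5 scale steps from A places the tonic on C; a minor triad on degree 6 is diatonic only in major.

C major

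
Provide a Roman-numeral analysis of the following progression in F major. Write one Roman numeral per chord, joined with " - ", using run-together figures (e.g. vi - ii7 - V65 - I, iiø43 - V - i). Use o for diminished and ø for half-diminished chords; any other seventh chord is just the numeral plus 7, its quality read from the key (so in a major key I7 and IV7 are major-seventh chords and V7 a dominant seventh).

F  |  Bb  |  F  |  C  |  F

I - IV - I - V - I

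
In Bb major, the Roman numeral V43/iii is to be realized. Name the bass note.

The applied chord V43/iii is rooted on A: A-C#-E-G.
The figure 43 means second inversion — the fifth is in the bass.

E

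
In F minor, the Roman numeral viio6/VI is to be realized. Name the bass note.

Eb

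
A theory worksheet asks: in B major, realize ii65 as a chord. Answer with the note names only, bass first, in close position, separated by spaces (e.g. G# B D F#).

E G# B C#

In B major, the second degree is C#, and the diatonic chord built there is a minor seventh chord.
Stacking thirds from C# gives C#-E-G#-B.
The figured bass 65 indicates first inversion, placing the third (E) in the bass: E-G#-B-C#.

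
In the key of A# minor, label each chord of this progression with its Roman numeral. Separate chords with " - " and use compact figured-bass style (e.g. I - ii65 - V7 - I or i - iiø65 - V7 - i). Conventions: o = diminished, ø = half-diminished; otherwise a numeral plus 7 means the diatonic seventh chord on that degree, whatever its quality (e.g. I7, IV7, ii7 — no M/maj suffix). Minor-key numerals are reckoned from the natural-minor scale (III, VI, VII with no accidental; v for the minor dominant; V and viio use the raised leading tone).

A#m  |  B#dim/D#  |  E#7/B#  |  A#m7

A#m has root A#, degree 1 in A# minor, so i.
B#dim/D# has root B#, degree 2 in A# minor, so iio6.
E#7/B# has root E#, degree 5 in A# minor, so V43.
A#m7: root A# is the tonic; minor seventh chord there is i7.

i - iio6 - V43 - i7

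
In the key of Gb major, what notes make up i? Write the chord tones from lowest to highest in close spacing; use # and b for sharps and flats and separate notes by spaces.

i is the minor tonic, borrowed from the parallel minor. In Gb major that root is Gb.
So the chord is Gb-Bbb-Db.

Gb Bbb Db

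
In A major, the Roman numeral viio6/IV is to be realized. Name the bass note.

E

The applied chord viio6/IV is rooted on C#: C#-E-G.
The figure 6 means first inversion — the third is in the bass.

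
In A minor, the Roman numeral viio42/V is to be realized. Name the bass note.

The applied chord viio42/V is rooted on D#: D#-F#-A-C.
The figure 42 means third inversion — the seventh is in the bass.

C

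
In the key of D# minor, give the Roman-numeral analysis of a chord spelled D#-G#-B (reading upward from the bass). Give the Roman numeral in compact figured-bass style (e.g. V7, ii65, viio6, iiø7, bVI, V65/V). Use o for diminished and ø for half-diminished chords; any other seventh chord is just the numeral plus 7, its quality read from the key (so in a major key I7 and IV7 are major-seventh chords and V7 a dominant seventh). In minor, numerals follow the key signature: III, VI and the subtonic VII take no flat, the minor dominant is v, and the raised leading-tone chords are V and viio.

iv64

The pitches G#-B-D# form a minor triad rooted on G#.
G# is scale degree 4 in D# minor, and a minor triad on that degree is written iv.
With D# in the bass the chord is in second inversion, so the figured bass is 64.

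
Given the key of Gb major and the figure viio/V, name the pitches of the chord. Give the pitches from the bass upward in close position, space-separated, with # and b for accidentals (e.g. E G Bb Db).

C Eb Gb

The slash marks an applied leading-tone chord: viio of V. In Gb major, V is Db, so the leading tone to it is C, a half step below.
Building a diminished triad on C gives C-Eb-Gb.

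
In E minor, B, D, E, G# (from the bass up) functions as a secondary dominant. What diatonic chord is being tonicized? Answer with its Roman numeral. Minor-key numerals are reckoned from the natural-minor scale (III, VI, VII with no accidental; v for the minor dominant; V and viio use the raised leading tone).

The chord is a dominant seventh chord on E.
A dominant resolves down a perfect fifth: E → A. In E minor, A is scale degree 4, i.e. iv.

iv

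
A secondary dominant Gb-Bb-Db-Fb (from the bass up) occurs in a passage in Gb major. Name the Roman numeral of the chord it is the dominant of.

IV

The chord is a dominant seventh chord on Gb.
A dominant resolves down a perfect fifth: Gb → Cb. In Gb major, Cb is scale degree 4, i.e. IV.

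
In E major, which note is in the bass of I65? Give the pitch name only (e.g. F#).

G#

I in E major has root E; the chord is E-G#-B-D#.
The figure 65 means first inversion — the third is in the bass.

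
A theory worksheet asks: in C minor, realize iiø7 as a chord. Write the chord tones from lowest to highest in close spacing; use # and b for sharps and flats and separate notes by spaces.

The numeral's case and figure indicate a half-diminished seventh chord. In C minor its root, scale degree 2, is D.
That chord is spelled D-F-Ab-C.

D F Ab C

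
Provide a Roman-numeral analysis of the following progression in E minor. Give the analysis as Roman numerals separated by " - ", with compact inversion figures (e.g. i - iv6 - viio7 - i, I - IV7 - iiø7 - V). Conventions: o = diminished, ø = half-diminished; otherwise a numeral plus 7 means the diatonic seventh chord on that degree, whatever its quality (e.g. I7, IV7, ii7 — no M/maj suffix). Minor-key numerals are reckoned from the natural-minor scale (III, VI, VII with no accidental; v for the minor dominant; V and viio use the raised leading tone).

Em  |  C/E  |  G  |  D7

Em: minor triad on E = scale degree 1 → i.
C/E: root C is the submediant; major triad there is VI6.
G has root G, degree 3 in E minor, so III.
D7 has root D, degree 7 in E minor, so VII7.

i - VI6 - III - VII7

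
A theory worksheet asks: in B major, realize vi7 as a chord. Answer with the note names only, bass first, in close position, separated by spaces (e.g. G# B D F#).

G# B D# F#

The numeral's case and figure indicate a minor seventh chord. In B major its root, the submediant, is G#.
That chord is spelled G#-B-D#-F#.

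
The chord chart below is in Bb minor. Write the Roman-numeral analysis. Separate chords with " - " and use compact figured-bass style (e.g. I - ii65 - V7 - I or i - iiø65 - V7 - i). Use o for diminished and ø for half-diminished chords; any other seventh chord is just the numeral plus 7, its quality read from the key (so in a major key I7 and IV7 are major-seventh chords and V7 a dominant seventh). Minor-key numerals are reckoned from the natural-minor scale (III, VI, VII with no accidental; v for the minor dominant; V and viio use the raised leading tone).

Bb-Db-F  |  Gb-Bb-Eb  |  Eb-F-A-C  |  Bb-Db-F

Bb-Db-F: root Bb is the tonic; minor triad there is i.
Gb-Bb-Eb: root Eb is the subdominant; minor triad there is iv6.
Eb-F-A-C: root F is the dominant; dominant seventh chord there is V42.
Bb-Db-F has root Bb, degree 1 in Bb minor, so i.

i - iv6 - V42 - i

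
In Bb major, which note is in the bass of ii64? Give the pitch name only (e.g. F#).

G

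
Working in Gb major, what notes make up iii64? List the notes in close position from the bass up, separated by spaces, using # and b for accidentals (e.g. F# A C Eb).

The numeral's case and figure indicate a minor triad. In Gb major its root, scale degree 3, is Bb.
That chord is spelled Bb-Db-F.
The figured bass 64 indicates second inversion, placing the fifth (F) in the bass: F-Bb-Db.

F Bb Db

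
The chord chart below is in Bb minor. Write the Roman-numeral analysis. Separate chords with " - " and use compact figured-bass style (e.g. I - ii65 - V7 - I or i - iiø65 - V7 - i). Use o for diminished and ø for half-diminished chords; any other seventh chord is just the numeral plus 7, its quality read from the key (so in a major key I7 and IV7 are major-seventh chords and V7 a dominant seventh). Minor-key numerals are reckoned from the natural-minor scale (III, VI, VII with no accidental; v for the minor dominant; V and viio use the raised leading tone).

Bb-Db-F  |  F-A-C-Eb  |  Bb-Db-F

Bb-Db-F: root Bb is the tonic; minor triad there is i.
F-A-C-Eb has root F, degree 5 in Bb minor, so V7.
Bb-Db-F: minor triad on Bb = scale degree 1 → i.

i - V7 - i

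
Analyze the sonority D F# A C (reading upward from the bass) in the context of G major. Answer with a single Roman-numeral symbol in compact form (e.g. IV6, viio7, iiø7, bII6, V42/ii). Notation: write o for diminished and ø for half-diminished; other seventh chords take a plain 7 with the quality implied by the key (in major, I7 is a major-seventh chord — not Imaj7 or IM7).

Stacked in thirds the chord is D-F#-A-C: a dominant seventh chord on D.
In G major, D is the dominant; the diatonic dominant seventh chord there is V7.

V7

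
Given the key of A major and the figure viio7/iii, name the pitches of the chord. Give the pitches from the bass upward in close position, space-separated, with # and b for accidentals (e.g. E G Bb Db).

B# D# F# A

The slash marks an applied leading-tone chord: viio of iii. In A major, iii is C#, so the leading tone to it is B#, a half step below.
Building a fully diminished seventh chord on B# gives B#-D#-F#-A.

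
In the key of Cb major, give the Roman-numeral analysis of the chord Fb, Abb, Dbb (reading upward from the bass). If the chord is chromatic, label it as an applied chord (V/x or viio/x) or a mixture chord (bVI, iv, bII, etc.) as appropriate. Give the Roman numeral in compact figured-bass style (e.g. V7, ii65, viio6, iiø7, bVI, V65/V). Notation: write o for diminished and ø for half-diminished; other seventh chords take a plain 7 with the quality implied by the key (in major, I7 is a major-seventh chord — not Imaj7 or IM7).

Stacked in thirds the chord is Dbb-Fb-Abb: a major triad on Dbb.
Dbb is the lowered second degree of Cb major (diatonic 2 would be Db). This is the Neapolitan sixth — a major triad on the lowered second degree, here in its customary first inversion.
With Fb in the bass the chord is in first inversion, so the figured bass is 6.

bII6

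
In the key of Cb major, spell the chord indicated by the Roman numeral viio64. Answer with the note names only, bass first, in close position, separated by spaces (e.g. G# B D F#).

Fb Bb Db

The numeral's case and figure indicate a diminished triad. In Cb major its root, the seventh degree, is Bb.
Stacking thirds from Bb gives Bb-Db-Fb.
The figured bass 64 indicates second inversion, placing the fifth (Fb) in the bass: Fb-Bb-Db.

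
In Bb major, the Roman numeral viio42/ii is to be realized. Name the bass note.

Ab

The applied chord viio42/ii is rooted on B: B-D-F-Ab.
The figure 42 means third inversion — the seventh is in the bass.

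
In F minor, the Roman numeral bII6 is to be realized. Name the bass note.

bII in F minor has root Gb; the chord is Gb-Bb-Db.
The figure 6 means first inversion — the third is in the bass.

Bb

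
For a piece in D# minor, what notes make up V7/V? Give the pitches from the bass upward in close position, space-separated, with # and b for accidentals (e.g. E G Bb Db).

The slash means an applied dominant: we want the dominant of V. In D# minor, V is A# major, and its dominant is built on E#.
Building a dominant seventh chord on E# gives E#-G##-B#-D#.

E# G## B# D#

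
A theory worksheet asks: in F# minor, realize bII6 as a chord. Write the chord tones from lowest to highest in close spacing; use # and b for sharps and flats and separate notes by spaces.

B D G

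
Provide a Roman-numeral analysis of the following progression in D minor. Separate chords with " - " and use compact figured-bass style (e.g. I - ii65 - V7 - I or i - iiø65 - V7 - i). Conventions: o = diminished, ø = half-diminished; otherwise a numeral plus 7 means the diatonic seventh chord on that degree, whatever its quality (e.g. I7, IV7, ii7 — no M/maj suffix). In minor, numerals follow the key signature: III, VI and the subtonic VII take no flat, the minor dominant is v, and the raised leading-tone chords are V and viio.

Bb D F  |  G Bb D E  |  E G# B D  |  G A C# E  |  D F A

VI - iiø65 - V7/V - V42 - i

Bb-D-F: root Bb is the submediant; major triad there is VI.
G-Bb-D-E: half-diminished seventh chord on E = scale degree 2 → iiø65.
E-G#-B-D: chromatic; E is V of V, so V7/V.
G-A-C#-E: root A is the dominant; dominant seventh chord there is V42.
D-F-A has root D, degree 1 in D minor, so i.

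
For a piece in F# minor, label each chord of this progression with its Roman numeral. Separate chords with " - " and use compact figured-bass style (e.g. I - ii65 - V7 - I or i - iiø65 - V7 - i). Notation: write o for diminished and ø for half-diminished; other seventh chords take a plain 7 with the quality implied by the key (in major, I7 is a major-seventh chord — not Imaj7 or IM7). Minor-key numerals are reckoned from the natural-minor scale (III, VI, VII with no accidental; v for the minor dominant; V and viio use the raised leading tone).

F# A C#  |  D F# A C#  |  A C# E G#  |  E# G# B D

i - VI7 - III7 - viio7

F#-A-C# has root F#, degree 1 in F# minor, so i.
D-F#-A-C# has root D, degree 6 in F# minor, so VI7.
A-C#-E-G# has root A, degree 3 in F# minor, so III7.
E#-G#-B-D: fully diminished seventh chord on E# = scale degree 7 → viio7.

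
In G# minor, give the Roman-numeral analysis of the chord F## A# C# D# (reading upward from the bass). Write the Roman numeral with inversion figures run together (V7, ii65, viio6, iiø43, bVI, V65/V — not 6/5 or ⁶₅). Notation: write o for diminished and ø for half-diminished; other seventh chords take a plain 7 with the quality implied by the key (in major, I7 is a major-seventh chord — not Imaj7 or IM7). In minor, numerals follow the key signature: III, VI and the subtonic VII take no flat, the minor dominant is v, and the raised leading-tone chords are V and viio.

V65

Stacked in thirds the chord is D#-F##-A#-C#: a dominant seventh chord on D#.
In G# minor, D# is the dominant; the diatonic dominant seventh chord there is V7.
With F## in the bass the chord is in first inversion, so the figured bass is 65.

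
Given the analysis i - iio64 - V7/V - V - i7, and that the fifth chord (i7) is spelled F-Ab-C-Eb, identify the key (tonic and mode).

F minor

i7 is given as F-Ab-C-Eb — a minor seventh chord with root F.
If F is scale degree 1 and the mode makes that degree carry a minor seventh chord, the tonic is F and the mode is minor.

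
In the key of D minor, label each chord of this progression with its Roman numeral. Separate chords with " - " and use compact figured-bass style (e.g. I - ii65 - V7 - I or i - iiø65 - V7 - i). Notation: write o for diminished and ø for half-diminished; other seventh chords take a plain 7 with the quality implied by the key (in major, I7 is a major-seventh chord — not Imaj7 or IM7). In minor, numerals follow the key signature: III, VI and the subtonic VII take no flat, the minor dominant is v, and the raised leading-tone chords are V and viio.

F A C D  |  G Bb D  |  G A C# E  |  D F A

i65 - iv - V42 - i

F-A-C-D: minor seventh chord on D = scale degree 1 → i65.
G-Bb-D: root G is the subdominant; minor triad there is iv.
G-A-C#-E has root A, degree 5 in D minor, so V42.
D-F-A: root D is the tonic; minor triad there is i.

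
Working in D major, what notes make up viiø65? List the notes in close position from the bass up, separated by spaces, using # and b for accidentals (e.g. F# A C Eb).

E G B C#

The numeral's case and figure indicate a half-diminished seventh chord. In D major its root, scale degree 7, is C#.
Stacking thirds from C# gives C#-E-G-B.
The figured bass 65 indicates first inversion, placing the third (E) in the bass: E-G-B-C#.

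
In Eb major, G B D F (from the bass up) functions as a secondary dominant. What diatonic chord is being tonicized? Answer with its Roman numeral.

vi

The chord is a dominant seventh chord on G.
A dominant resolves down a perfect fifth: G → C. In Eb major, C is scale degree 6, i.e. vi.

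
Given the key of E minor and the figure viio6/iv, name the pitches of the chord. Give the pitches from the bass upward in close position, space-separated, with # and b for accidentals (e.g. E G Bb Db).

The slash marks an applied leading-tone chord: viio of iv. In E minor, iv is A, so the leading tone to it is G#, a half step below.
Building a diminished triad on G# gives G#-B-D.
With the 6 figure the chord is in first inversion; from the bass B upward in close position it reads B-D-G#.

B D G#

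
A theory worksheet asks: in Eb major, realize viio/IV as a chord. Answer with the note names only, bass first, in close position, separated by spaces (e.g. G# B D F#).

viio/IV is a secondary leading-tone chord. The target IV is Ab in Eb major; the applied chord is rooted a semitone below, on G.
Building a diminished triad on G gives G-Bb-Db.

G Bb Db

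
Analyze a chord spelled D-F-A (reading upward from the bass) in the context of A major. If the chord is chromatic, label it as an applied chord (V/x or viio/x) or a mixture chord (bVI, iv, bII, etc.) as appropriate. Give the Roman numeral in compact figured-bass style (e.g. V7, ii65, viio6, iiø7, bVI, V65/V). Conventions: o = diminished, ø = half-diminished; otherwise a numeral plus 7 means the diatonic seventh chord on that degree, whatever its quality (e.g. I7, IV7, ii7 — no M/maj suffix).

iv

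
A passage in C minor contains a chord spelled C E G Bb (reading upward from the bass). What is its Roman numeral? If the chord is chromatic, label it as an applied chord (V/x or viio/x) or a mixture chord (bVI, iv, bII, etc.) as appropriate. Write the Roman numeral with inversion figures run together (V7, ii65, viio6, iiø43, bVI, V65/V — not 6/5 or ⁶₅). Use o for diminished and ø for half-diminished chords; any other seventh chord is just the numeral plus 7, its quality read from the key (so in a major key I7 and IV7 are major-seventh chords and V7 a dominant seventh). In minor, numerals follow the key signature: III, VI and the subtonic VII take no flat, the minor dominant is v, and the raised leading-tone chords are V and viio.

The pitches C-E-G-Bb form a dominant seventh chord rooted on C.
C is not a diatonic chord root with this quality in C minor, but it lies a perfect fifth above F (iv), so the chord functions as an applied dominant of iv.

V7/iv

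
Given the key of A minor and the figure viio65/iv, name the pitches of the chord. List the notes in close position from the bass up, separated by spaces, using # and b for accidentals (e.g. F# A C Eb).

viio65/iv is a secondary leading-tone chord. The target iv is D in A minor; the applied chord is rooted a semitone below, on C#.
Building a fully diminished seventh chord on C# gives C#-E-G-Bb.
With the 65 figure the chord is in first inversion; from the bass E upward in close position it reads E-G-Bb-C#.

E G Bb C#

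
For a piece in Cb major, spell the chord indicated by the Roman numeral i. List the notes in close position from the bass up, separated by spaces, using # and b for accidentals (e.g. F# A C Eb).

i is the minor tonic, borrowed from the parallel minor. In Cb major that root is Cb.
So the chord is Cb-Ebb-Gb.

Cb Ebb Gb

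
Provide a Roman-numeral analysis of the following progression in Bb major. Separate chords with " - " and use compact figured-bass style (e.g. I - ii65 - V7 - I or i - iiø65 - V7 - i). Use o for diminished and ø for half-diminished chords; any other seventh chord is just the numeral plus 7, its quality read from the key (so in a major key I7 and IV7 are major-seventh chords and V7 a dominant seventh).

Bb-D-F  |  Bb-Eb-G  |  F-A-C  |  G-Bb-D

Bb-D-F has root Bb, degree 1 in Bb major, so I.
Bb-Eb-G: major triad on Eb = scale degree 4 → IV64.
F-A-C: root F is the dominant; major triad there is V.
G-Bb-D: minor triad on G = scale degree 6 → vi.

I - IV64 - V - vi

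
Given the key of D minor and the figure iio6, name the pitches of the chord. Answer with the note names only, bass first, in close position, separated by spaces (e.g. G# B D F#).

In D minor, scale degree 2 is E, and the diatonic chord built there is a diminished triad.
Stacking thirds from E gives E-G-Bb.
With the 6 figure the chord is in first inversion; from the bass G upward in close position it reads G-Bb-E.

G Bb E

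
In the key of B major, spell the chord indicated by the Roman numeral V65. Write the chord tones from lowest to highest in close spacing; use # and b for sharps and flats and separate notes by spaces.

A# C# E F#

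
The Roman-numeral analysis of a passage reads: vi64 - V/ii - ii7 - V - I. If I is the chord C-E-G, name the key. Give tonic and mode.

C major

I is given as C-E-G — a major triad with root C.
If C is scale degree 1 and the mode makes that degree carry a major triad, the tonic is C and the mode is major.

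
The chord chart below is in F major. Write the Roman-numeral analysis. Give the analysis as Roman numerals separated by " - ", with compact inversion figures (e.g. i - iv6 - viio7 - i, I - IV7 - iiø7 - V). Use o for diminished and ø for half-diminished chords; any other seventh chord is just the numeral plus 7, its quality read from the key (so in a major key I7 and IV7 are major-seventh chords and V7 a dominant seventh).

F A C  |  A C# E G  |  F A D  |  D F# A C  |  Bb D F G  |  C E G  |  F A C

I - V7/vi - vi6 - V7/ii - ii65 - V - I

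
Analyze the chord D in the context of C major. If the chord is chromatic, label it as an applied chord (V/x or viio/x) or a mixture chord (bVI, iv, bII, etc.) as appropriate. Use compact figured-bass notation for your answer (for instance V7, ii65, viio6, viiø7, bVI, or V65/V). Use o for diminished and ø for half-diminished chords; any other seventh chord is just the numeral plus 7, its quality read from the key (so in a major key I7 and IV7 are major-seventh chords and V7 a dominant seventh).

Stacked in thirds the chord is D-F#-A: a major triad on D.
D is not a diatonic chord root with this quality in C major, but it lies a perfect fifth above G (V), so the chord functions as an applied dominant of V.

V/V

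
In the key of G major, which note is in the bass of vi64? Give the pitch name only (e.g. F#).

B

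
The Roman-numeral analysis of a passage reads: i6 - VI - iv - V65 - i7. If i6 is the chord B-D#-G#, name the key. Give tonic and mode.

G# minor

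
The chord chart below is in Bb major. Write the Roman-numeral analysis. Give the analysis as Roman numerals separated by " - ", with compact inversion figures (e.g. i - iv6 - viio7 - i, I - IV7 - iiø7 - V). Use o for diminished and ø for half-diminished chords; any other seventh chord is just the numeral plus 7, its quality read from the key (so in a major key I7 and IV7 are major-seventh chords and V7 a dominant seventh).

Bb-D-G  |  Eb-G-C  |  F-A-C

vi6 - ii6 - V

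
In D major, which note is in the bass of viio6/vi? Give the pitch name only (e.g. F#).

C#

The applied chord viio6/vi is rooted on A#: A#-C#-E.
The figure 6 means first inversion — the third is in the bass.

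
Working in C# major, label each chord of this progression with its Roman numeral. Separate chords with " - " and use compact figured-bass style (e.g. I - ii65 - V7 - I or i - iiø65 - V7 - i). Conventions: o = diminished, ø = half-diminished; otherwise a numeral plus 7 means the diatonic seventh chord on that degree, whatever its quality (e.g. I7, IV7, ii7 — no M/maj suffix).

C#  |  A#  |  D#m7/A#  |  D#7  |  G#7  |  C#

C#: root C# is the tonic; major triad there is I.
A#: a major triad on A#, the applied dominant of ii → V/ii.
D#m7/A# has root D#, degree 2 in C# major, so ii43.
D#7: chromatic; D# is V of V, so V7/V.
G#7 has root G#, degree 5 in C# major, so V7.
C# has root C#, degree 1 in C# major, so I.

I - V/ii - ii43 - V7/V - V7 - I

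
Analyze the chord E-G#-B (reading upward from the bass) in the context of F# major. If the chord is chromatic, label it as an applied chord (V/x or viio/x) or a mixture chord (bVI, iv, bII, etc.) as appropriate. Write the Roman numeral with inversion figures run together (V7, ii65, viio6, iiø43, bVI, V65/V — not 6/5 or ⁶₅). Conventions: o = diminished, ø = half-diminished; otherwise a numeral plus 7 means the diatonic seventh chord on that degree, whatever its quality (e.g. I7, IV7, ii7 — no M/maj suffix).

bVII

Stacked in thirds the chord is E-G#-B: a major triad on E.
E is the lowered seventh degree of F# major (diatonic 7 would be E#). This is a major triad on the lowered seventh degree (the subtonic), borrowed from the parallel minor.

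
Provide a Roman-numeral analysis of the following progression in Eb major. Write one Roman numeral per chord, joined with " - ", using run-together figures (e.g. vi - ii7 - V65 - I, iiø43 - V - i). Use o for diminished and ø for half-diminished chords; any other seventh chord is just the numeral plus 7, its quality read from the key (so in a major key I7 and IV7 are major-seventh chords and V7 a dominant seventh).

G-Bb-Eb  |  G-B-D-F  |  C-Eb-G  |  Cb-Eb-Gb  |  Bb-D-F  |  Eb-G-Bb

G-Bb-Eb: major triad on Eb = scale degree 1 → I6.
G-B-D-F: a dominant seventh chord on G, the applied dominant of vi → V7/vi.
C-Eb-G has root C, degree 6 in Eb major, so vi.
Cb-Eb-Gb: Cb with this quality isn't in the key; it's bVI, borrowed from the parallel minor.
Bb-D-F has root Bb, degree 5 in Eb major, so V.
Eb-G-Bb: root Eb is the tonic; major triad there is I.

I6 - V7/vi - vi - bVI - V - I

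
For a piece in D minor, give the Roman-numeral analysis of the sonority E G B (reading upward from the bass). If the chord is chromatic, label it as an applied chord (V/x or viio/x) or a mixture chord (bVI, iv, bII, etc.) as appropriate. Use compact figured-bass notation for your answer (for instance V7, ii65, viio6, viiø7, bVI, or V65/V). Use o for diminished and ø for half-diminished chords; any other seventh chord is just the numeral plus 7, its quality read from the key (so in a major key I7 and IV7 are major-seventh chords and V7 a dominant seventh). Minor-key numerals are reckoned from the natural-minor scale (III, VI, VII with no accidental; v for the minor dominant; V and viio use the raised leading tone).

Stacked in thirds the chord is E-G-B: a minor triad on E.
E is the second degree of D minor. This is the minor supertonic, borrowed from the parallel major (the Dorian ii).

ii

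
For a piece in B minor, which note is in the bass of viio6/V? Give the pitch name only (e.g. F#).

G#

The applied chord viio6/V is rooted on E#: E#-G#-B.
The figure 6 means first inversion — the third is in the bass.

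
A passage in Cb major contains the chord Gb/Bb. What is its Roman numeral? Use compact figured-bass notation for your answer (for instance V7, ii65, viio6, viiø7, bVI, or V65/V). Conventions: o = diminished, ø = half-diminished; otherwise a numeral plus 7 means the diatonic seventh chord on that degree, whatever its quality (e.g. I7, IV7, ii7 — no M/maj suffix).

V6

Stacked in thirds the chord is Gb-Bb-Db: a major triad on Gb.
In Cb major, Gb is the dominant; the diatonic major triad there is V.
With Bb in the bass the chord is in first inversion, so the figured bass is 6.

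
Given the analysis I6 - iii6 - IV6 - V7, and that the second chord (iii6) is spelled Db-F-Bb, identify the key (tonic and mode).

Gb major

The anchor chord is a minor triad on Bb, labeled iii6.
Counting down 2 scale steps from Bb places the tonic on Gb; a minor triad on degree 3 is diatonic only in major.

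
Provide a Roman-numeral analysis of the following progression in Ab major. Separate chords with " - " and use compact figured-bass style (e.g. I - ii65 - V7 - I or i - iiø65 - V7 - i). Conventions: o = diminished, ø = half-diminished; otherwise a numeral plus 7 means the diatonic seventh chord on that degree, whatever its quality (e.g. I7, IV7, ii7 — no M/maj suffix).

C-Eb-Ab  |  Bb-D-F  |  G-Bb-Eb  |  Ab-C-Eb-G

C-Eb-Ab has root Ab, degree 1 in Ab major, so I6.
Bb-D-F: a major triad on Bb, the applied dominant of V → V/V.
G-Bb-Eb has root Eb, degree 5 in Ab major, so V6.
Ab-C-Eb-G: major seventh chord on Ab = scale degree 1 → I7.

I6 - V/V - V6 - I7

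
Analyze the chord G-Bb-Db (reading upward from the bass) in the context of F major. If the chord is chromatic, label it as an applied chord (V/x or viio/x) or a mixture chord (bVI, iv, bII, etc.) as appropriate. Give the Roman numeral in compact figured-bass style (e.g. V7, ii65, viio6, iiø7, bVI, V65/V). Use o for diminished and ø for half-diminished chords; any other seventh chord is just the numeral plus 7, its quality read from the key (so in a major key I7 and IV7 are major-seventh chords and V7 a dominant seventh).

Stacked in thirds the chord is G-Bb-Db: a diminished triad on G.
G is the second degree of F major. This is the diminished supertonic triad, borrowed from the parallel minor.

iio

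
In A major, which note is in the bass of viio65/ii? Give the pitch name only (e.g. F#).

C#

The applied chord viio65/ii is rooted on A#: A#-C#-E-G.
The figure 65 means first inversion — the third is in the bass.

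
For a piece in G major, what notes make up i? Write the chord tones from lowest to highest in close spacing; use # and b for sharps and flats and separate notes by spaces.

G Bb D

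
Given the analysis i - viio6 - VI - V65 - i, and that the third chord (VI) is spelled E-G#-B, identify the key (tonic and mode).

G# minor

The anchor chord is a major triad on E, labeled VI.
If E is scale degree 6 and the mode makes that degree carry a major triad, the tonic is G# and the mode is minor.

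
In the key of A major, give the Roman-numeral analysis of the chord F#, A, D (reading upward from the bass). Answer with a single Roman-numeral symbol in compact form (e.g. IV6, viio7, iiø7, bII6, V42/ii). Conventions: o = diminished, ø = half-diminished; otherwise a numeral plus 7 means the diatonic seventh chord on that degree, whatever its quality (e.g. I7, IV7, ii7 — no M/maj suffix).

The pitches D-F#-A form a major triad rooted on D.
In A major, D is the subdominant; the diatonic major triad there is IV.
With F# in the bass the chord is in first inversion, so the figured bass is 6.

IV6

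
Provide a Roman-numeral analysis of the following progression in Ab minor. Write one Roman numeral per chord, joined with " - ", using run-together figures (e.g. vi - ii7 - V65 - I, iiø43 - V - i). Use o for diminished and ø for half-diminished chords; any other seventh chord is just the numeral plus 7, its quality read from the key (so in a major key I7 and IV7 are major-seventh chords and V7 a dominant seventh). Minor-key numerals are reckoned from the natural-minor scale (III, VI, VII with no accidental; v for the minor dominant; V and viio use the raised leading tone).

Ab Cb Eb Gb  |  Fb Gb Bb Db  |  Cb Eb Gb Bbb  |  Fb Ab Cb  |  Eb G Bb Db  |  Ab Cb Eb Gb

Ab-Cb-Eb-Gb: minor seventh chord on Ab = scale degree 1 → i7.
Fb-Gb-Bb-Db: dominant seventh chord on Gb = scale degree 7 → VII42.
Cb-Eb-Gb-Bbb: chromatic; Cb is V of VI, so V7/VI.
Fb-Ab-Cb: major triad on Fb = scale degree 6 → VI.
Eb-G-Bb-Db: dominant seventh chord on Eb = scale degree 5 → V7.
Ab-Cb-Eb-Gb has root Ab, degree 1 in Ab minor, so i7.

i7 - VII42 - V7/VI - VI - V7 - i7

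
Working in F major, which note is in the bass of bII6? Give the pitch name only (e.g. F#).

Bb

bII in F major has root Gb; the chord is Gb-Bb-Db.
The figure 6 means first inversion — the third is in the bass.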